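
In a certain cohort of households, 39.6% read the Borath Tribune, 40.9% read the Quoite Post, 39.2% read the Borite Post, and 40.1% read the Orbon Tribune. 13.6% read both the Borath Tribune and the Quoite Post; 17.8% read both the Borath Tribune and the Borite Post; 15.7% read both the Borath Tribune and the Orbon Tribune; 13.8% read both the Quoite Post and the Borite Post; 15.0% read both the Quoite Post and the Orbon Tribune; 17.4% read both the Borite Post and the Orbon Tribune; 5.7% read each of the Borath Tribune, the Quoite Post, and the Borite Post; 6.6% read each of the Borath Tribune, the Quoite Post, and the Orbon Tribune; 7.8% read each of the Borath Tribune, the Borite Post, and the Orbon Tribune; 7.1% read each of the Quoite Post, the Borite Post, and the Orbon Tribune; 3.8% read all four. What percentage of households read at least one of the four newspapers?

89.9%

Using inclusion–exclusion:
P(at least one) = 39.6 + 40.9 + 39.2 + 40.1 − 13.6 − 17.8 − 15.7 − 13.8 − 15.0 − 17.4 + 5.7 + 6.6 + 7.8 + 7.1 − 3.8 = 89.9%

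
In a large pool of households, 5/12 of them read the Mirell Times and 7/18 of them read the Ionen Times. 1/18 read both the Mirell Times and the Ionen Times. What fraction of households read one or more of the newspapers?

3/4

P(≥1) = 5/12 + 7/18 − 1/18 = 3/4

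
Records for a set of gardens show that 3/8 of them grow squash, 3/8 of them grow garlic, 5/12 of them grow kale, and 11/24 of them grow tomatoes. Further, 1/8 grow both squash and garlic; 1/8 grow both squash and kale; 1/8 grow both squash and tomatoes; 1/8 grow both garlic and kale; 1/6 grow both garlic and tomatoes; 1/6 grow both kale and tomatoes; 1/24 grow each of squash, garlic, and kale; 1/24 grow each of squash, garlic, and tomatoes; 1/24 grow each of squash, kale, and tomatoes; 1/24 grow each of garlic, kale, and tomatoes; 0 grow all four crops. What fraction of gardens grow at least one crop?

23/24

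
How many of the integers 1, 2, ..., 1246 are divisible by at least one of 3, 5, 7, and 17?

Using inclusion–exclusion:
⌊1246/3⌋ + ⌊1246/5⌋ + ⌊1246/7⌋ + ⌊1246/17⌋ − ⌊1246/15⌋ − ⌊1246/21⌋ − ⌊1246/51⌋ − ⌊1246/35⌋ − ⌊1246/85⌋ − ⌊1246/119⌋ + ⌊1246/105⌋ + ⌊1246/255⌋ + ⌊1246/357⌋ + ⌊1246/595⌋ − ⌊1246/1785⌋ = 415 + 249 + 178 + 73 − 83 − 59 − 24 − 35 − 14 − 10 + 11 + 4 + 3 + 2 − 0 = 710

710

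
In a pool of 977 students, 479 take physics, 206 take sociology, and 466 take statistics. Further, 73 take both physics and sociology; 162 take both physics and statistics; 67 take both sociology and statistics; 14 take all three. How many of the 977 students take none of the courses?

114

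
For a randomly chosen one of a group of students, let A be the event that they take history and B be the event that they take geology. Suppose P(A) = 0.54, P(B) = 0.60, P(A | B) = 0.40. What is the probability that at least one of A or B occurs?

P(A ∩ B) = P(B)·P(A|B) = 0.60 × 0.40 = 0.24
Apply inclusion-exclusion:
P(A ∪ B) = 0.54 + 0.60 − 0.24 = 0.90

0.90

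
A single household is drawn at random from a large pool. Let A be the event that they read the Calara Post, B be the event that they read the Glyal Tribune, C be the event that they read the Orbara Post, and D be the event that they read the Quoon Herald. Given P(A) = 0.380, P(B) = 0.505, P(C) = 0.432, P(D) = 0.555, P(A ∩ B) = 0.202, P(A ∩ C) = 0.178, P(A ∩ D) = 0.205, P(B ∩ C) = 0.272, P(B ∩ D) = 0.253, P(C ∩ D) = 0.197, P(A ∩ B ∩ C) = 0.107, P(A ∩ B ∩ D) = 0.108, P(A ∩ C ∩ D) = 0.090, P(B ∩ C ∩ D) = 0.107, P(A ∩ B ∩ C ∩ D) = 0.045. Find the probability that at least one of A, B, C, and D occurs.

0.932

P(A ∪ B ∪ C ∪ D) = 0.380 + 0.505 + 0.432 + 0.555 − 0.202 − 0.178 − 0.205 − 0.272 − 0.253 − 0.197 + 0.107 + 0.108 + 0.090 + 0.107 − 0.045 = 0.932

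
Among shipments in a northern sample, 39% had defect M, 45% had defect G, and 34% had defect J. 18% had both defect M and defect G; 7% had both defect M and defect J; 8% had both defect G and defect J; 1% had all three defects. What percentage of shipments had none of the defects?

14%

Apply inclusion-exclusion:
P(≥1) = 39 + 45 + 34 − 18 − 7 − 8 + 1 = 86%
P(none) = 100% − 86% = 14%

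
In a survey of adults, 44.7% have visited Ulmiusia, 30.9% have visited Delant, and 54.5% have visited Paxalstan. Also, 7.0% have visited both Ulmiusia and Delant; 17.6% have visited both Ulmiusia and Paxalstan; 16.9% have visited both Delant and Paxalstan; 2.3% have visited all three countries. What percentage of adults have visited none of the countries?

By inclusion–exclusion:
P(≥1) = 44.7 + 30.9 + 54.5 − 7.0 − 17.6 − 16.9 + 2.3 = 90.9%
P(none) = 100% − 90.9% = 9.1%

9.1%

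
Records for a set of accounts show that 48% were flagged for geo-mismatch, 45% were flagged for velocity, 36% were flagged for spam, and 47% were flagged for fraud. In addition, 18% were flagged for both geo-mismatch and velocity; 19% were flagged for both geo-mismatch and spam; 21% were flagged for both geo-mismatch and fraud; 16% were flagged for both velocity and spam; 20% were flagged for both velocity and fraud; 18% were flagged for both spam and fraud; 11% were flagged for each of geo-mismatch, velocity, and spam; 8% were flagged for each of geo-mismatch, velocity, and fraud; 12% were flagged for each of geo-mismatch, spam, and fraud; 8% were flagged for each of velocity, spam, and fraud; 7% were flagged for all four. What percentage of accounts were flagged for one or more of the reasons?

96%

Inclusion–exclusion gives
P(union) = 48 + 45 + 36 + 47 − 18 − 19 − 21 − 16 − 20 − 18 + 11 + 8 + 12 + 8 − 7 = 96%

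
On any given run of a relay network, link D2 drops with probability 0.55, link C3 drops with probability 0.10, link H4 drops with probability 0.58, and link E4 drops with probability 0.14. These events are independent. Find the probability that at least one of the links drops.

0.853714

P(none) = (1 − 0.55) × (1 − 0.10) × (1 − 0.58) × (1 − 0.14) = 0.45 × 0.90 × 0.42 × 0.86 = 0.146286
P(at least one) = 1 − 0.146286 = 0.853714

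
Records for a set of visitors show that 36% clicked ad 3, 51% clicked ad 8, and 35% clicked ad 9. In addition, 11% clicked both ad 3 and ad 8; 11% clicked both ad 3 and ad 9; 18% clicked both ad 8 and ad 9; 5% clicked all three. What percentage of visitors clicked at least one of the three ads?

87%

Inclusion–exclusion gives
P(union) = 36 + 51 + 35 − 11 − 11 − 18 + 5 = 87%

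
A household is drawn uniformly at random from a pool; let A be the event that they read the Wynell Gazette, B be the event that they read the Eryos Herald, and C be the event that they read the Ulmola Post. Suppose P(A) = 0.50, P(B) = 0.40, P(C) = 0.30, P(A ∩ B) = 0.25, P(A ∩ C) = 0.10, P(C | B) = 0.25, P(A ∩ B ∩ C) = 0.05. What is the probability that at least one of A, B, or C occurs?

P(B ∩ C) = P(B)·P(C|B) = 0.40 × 0.25 = 0.10
Using inclusion–exclusion:
P(A ∪ B ∪ C) = 0.50 + 0.40 + 0.30 − 0.25 − 0.10 − 0.10 + 0.05 = 0.80

0.80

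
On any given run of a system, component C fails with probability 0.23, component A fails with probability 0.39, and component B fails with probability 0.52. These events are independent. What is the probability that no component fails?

P(none) = (1 − 0.23) × (1 − 0.39) × (1 − 0.52) = 0.77 × 0.61 × 0.48 = 0.225456

0.225456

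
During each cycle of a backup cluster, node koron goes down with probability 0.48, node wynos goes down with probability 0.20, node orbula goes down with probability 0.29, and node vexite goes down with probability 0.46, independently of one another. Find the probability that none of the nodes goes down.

0.1594944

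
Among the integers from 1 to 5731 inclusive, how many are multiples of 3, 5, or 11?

⌊5731/3⌋ + ⌊5731/5⌋ + ⌊5731/11⌋ − ⌊5731/15⌋ − ⌊5731/33⌋ − ⌊5731/55⌋ + ⌊5731/165⌋ = 1910 + 1146 + 521 − 382 − 173 − 104 + 34 = 2952

2952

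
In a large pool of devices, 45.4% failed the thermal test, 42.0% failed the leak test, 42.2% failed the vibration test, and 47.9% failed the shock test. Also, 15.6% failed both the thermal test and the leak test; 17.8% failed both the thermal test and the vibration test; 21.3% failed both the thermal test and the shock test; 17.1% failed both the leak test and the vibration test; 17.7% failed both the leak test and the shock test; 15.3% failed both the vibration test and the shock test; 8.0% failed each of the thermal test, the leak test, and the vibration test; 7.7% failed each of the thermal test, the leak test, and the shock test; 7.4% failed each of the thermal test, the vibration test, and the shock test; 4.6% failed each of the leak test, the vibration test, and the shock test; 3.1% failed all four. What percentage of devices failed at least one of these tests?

97.3%

P(union) = 45.4 + 42.0 + 42.2 + 47.9 − 15.6 − 17.8 − 21.3 − 17.1 − 17.7 − 15.3 + 8.0 + 7.7 + 7.4 + 4.6 − 3.1 = 97.3%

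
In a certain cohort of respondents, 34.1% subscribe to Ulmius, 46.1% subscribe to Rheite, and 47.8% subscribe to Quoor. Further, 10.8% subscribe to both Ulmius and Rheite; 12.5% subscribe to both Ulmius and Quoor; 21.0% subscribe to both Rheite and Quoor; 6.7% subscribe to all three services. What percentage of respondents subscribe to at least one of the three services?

90.4%

Inclusion–exclusion gives
P(≥1) = 34.1 + 46.1 + 47.8 − 10.8 − 12.5 − 21.0 + 6.7 = 90.4%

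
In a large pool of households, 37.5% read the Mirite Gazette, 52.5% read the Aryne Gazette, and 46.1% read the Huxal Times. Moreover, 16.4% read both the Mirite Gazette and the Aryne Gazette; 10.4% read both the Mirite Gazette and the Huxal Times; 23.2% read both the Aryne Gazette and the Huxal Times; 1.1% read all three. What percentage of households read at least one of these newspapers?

P(union) = 37.5 + 52.5 + 46.1 − 16.4 − 10.4 − 23.2 + 1.1 = 87.2%

87.2%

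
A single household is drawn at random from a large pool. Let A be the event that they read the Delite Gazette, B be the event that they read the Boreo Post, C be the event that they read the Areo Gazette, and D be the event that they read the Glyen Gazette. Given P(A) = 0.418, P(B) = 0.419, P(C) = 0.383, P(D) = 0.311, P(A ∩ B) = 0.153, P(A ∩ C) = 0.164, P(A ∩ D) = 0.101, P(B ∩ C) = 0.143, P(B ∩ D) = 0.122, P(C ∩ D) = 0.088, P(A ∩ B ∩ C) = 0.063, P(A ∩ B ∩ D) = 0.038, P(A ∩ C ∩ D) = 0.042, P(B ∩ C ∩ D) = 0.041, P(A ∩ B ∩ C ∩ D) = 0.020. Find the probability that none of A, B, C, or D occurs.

0.076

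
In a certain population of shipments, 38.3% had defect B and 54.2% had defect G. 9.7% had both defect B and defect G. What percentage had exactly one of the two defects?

By inclusion–exclusion (exactly-one form):
P(exactly one) = 38.3 + 54.2 − 2·9.7 = 73.1%

73.1%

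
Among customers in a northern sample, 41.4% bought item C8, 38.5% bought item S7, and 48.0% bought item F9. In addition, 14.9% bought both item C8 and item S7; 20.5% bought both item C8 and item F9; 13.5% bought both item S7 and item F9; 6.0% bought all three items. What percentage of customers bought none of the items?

15.0%

Inclusion–exclusion gives
P(union) = 41.4 + 38.5 + 48.0 − 14.9 − 20.5 − 13.5 + 6.0 = 85.0%
P(none) = 100% − 85.0% = 15.0%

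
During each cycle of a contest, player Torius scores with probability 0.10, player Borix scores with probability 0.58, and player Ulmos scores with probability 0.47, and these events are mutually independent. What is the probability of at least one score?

0.79966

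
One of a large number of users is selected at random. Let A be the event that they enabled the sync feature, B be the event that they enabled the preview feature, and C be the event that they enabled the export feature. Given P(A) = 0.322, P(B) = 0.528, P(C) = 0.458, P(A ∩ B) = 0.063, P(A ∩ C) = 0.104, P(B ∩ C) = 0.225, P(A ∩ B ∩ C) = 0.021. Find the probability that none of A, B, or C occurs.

0.063

P(A ∪ B ∪ C) = 0.322 + 0.528 + 0.458 − 0.063 − 0.104 − 0.225 + 0.021 = 0.937
P(none) = 1 − 0.937 = 0.063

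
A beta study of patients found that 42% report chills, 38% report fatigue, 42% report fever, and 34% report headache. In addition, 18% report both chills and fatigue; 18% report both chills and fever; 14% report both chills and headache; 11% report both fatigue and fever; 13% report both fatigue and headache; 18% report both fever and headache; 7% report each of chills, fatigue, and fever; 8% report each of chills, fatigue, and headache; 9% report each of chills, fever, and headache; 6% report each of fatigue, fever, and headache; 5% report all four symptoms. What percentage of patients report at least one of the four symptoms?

By inclusion-exclusion,
P(≥1) = 42 + 38 + 42 + 34 − 18 − 18 − 14 − 11 − 13 − 18 + 7 + 8 + 9 + 6 − 5 = 89%

89%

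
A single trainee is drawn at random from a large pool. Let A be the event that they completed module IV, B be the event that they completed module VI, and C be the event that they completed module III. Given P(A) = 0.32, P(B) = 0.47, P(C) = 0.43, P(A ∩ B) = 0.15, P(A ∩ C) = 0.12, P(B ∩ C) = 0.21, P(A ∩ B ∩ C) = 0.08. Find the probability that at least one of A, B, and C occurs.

P(A ∪ B ∪ C) = 0.32 + 0.47 + 0.43 − 0.15 − 0.12 − 0.21 + 0.08 = 0.82

0.82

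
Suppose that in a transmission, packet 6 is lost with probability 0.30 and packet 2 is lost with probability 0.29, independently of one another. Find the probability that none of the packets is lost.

P(none) = (1 − 0.30) × (1 − 0.29) = 0.70 × 0.71 = 0.497

0.497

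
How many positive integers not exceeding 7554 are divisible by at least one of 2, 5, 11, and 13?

Inclusion–exclusion gives
⌊7554/2⌋ + ⌊7554/5⌋ + ⌊7554/11⌋ + ⌊7554/13⌋ − ⌊7554/10⌋ − ⌊7554/22⌋ − ⌊7554/26⌋ − ⌊7554/55⌋ − ⌊7554/65⌋ − ⌊7554/143⌋ + ⌊7554/110⌋ + ⌊7554/130⌋ + ⌊7554/286⌋ + ⌊7554/715⌋ − ⌊7554/1430⌋ = 3777 + 1510 + 686 + 581 − 755 − 343 − 290 − 137 − 116 − 52 + 68 + 58 + 26 + 10 − 5 = 5018

5018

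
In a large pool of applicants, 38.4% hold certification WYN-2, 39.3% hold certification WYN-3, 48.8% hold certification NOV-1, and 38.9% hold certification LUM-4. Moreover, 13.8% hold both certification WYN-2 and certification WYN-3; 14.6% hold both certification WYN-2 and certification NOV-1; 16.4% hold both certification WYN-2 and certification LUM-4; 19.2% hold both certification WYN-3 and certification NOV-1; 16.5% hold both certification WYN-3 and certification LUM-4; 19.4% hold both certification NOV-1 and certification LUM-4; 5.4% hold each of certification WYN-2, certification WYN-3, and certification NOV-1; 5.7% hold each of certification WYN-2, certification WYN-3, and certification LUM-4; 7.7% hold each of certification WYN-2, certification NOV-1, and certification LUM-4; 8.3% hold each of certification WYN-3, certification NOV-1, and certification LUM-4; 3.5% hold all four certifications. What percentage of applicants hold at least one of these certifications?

89.1%

Using inclusion–exclusion:
P(at least one) = 38.4 + 39.3 + 48.8 + 38.9 − 13.8 − 14.6 − 16.4 − 19.2 − 16.5 − 19.4 + 5.4 + 5.7 + 7.7 + 8.3 − 3.5 = 89.1%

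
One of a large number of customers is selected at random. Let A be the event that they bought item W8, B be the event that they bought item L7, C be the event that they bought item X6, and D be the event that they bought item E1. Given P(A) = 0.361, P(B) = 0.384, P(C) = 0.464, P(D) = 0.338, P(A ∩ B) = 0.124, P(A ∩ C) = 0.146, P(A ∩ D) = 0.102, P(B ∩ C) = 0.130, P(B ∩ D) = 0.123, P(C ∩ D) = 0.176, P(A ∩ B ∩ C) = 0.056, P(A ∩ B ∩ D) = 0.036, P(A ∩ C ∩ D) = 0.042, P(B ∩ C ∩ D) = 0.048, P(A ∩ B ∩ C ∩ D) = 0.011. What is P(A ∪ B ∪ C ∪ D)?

0.917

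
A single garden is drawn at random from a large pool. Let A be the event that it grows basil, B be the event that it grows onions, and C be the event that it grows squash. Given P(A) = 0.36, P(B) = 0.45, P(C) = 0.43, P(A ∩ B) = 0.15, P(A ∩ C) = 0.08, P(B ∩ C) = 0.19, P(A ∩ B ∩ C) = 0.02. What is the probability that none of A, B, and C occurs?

P(A ∪ B ∪ C) = 0.36 + 0.45 + 0.43 − 0.15 − 0.08 − 0.19 + 0.02 = 0.84
P(none) = 1 − 0.84 = 0.16

0.16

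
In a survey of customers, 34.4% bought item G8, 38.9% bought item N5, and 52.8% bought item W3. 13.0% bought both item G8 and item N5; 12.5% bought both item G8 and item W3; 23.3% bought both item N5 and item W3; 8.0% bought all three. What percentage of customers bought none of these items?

P(union) = 34.4 + 38.9 + 52.8 − 13.0 − 12.5 − 23.3 + 8.0 = 85.3%
P(none) = 100% − 85.3% = 14.7%

14.7%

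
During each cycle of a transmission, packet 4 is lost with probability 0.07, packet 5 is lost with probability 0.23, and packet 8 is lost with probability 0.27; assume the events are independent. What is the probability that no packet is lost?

0.522753

P(none) = (1 − 0.07) × (1 − 0.23) × (1 − 0.27) = 0.93 × 0.77 × 0.73 = 0.522753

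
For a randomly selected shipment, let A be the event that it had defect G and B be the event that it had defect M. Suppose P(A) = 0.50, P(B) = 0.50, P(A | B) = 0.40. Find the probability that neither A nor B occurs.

P(A ∩ B) = P(B)·P(A|B) = 0.50 × 0.40 = 0.20
By inclusion-exclusion,
P(A ∪ B) = 0.50 + 0.50 − 0.20 = 0.80
P(none) = 1 − 0.80 = 0.20

0.20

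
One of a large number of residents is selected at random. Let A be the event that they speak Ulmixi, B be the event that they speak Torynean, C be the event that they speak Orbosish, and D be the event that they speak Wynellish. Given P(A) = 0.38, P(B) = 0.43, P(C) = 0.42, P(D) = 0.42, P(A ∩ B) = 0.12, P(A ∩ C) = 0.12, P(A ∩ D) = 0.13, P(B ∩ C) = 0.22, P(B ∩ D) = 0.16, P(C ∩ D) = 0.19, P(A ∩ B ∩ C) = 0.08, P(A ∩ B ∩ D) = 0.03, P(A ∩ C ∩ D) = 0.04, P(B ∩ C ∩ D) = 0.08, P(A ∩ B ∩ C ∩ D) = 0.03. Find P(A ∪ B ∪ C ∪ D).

0.91

P(A ∪ B ∪ C ∪ D) = 0.38 + 0.43 + 0.42 + 0.42 − 0.12 − 0.12 − 0.13 − 0.22 − 0.16 − 0.19 + 0.08 + 0.03 + 0.04 + 0.08 − 0.03 = 0.91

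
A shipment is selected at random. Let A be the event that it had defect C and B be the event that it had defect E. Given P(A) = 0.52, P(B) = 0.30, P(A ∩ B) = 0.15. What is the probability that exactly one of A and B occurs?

Using the inclusion–exclusion count for exactly one event:
P(exactly one) = 0.52 + 0.30 − 2·0.15 = 0.52

0.52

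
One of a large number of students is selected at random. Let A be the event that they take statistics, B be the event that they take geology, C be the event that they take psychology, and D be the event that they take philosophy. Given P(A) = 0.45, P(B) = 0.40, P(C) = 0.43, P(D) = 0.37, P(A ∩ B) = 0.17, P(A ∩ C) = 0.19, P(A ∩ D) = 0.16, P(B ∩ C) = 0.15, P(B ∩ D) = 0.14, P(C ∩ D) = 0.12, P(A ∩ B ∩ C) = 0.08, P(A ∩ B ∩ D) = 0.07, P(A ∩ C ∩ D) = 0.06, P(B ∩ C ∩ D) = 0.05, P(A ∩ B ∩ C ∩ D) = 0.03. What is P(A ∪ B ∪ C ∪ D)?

P(A ∪ B ∪ C ∪ D) = 0.45 + 0.40 + 0.43 + 0.37 − 0.17 − 0.19 − 0.16 − 0.15 − 0.14 − 0.12 + 0.08 + 0.07 + 0.06 + 0.05 − 0.03 = 0.95

0.95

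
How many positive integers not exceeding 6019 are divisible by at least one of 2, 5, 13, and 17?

3928

Inclusion–exclusion gives
floor(6019/2) + floor(6019/5) + floor(6019/13) + floor(6019/17) − floor(6019/10) − floor(6019/26) − floor(6019/34) − floor(6019/65) − floor(6019/85) − floor(6019/221) + floor(6019/130) + floor(6019/170) + floor(6019/442) + floor(6019/1105) − floor(6019/2210) = 3009 + 1203 + 463 + 354 − 601 − 231 − 177 − 92 − 70 − 27 + 46 + 35 + 13 + 5 − 2 = 3928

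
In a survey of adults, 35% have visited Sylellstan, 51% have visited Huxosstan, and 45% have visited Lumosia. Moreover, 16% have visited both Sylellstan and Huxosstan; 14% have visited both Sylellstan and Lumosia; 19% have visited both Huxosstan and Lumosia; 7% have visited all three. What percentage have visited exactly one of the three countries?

54%

Using the inclusion–exclusion count for exactly one event:
P(exactly one) = 35 + 51 + 45 − 2·16 − 2·14 − 2·19 + 3·7 = 54%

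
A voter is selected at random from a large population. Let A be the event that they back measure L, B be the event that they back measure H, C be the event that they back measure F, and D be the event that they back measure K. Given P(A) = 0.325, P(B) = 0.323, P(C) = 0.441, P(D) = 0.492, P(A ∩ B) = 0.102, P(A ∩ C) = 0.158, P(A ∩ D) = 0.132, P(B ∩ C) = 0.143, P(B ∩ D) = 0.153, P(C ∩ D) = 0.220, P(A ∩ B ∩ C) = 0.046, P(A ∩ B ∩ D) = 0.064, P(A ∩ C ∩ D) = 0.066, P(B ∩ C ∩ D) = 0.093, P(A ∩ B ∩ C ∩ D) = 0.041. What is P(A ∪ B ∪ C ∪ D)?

0.901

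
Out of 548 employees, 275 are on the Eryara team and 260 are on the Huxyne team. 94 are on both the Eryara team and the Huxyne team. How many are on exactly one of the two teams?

347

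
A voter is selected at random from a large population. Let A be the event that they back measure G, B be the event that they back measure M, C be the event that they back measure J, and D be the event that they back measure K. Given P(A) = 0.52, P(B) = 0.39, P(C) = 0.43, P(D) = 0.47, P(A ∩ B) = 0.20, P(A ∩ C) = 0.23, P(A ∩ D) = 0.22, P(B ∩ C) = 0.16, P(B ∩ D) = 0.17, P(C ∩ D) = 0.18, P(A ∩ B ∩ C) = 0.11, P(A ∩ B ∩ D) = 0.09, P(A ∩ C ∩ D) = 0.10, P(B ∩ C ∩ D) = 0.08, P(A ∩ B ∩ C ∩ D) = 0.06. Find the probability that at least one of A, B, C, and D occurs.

0.97

Using inclusion–exclusion:
P(A ∪ B ∪ C ∪ D) = 0.52 + 0.39 + 0.43 + 0.47 − 0.20 − 0.23 − 0.22 − 0.16 − 0.17 − 0.18 + 0.11 + 0.09 + 0.10 + 0.08 − 0.06 = 0.97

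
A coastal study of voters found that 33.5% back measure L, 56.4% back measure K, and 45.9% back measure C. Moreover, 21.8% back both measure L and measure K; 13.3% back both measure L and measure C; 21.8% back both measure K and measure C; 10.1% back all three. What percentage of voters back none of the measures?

P(≥1) = 33.5 + 56.4 + 45.9 − 21.8 − 13.3 − 21.8 + 10.1 = 89.0%
P(none) = 100% − 89.0% = 11.0%

11.0%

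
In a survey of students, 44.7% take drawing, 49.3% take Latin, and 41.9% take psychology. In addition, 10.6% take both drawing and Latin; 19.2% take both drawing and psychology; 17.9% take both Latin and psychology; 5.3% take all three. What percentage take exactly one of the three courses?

P(exactly one) = 44.7 + 49.3 + 41.9 − 2·10.6 − 2·19.2 − 2·17.9 + 3·5.3 = 56.4%

56.4%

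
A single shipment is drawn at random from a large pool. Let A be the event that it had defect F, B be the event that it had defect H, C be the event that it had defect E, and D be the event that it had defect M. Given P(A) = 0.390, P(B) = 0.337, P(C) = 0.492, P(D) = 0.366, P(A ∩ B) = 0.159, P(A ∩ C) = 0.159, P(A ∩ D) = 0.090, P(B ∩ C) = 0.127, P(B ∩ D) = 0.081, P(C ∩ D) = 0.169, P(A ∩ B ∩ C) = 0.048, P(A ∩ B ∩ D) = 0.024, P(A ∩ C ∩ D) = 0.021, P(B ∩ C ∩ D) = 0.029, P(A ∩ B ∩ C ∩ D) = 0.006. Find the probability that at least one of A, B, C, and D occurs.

Apply inclusion-exclusion:
P(A ∪ B ∪ C ∪ D) = 0.390 + 0.337 + 0.492 + 0.366 − 0.159 − 0.159 − 0.090 − 0.127 − 0.081 − 0.169 + 0.048 + 0.024 + 0.021 + 0.029 − 0.006 = 0.916

0.916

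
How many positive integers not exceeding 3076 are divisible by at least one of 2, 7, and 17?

1835

Inclusion–exclusion gives
floor(3076/2) + floor(3076/7) + floor(3076/17) − floor(3076/14) − floor(3076/34) − floor(3076/119) + floor(3076/238) = 1538 + 439 + 180 − 219 − 90 − 25 + 12 = 1835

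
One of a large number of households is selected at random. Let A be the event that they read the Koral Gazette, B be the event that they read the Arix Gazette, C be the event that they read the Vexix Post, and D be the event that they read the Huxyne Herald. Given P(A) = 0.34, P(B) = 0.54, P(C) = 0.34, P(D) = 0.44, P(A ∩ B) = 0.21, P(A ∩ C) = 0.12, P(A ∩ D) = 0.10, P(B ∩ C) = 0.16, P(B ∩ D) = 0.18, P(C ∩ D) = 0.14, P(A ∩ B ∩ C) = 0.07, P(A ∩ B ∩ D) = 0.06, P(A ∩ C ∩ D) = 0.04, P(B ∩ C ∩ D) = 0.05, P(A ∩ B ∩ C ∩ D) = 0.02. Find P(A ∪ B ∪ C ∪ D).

0.95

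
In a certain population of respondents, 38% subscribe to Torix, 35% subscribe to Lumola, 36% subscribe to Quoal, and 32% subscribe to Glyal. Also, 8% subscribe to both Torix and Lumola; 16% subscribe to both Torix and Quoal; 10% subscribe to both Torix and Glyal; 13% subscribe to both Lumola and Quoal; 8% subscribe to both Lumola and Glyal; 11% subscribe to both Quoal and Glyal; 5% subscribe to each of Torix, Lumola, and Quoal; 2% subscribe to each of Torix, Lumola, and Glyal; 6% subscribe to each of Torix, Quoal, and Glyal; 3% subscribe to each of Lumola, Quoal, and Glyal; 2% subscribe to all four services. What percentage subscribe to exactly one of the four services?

By inclusion–exclusion (exactly-one form):
P(exactly one) = 38 + 35 + 36 + 32 − 2·8 − 2·16 − 2·10 − 2·13 − 2·8 − 2·11 + 3·5 + 3·2 + 3·6 + 3·3 − 4·2 = 49%

49%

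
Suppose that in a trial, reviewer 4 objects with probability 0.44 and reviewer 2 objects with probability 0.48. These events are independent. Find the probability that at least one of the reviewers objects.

P(none) = (1 − 0.44) × (1 − 0.48) = 0.56 × 0.52 = 0.2912
P(at least one) = 1 − 0.2912 = 0.7088

0.7088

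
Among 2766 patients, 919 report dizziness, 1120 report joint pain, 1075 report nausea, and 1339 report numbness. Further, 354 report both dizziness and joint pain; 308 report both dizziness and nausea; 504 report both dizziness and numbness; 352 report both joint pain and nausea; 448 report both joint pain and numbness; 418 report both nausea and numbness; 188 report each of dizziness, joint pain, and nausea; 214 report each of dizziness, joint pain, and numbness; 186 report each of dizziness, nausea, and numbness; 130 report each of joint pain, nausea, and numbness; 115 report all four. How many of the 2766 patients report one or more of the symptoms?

2672

N(≥1) = 919 + 1120 + 1075 + 1339 − 354 − 308 − 504 − 352 − 448 − 418 + 188 + 214 + 186 + 130 − 115 = 2672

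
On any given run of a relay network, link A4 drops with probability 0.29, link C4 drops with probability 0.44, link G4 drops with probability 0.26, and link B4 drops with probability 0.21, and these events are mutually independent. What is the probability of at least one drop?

P(none) = (1 − 0.29) × (1 − 0.44) × (1 − 0.26) × (1 − 0.21) = 0.71 × 0.56 × 0.74 × 0.79 = 0.23243696
P(at least one) = 1 − 0.23243696 = 0.76756304

0.76756304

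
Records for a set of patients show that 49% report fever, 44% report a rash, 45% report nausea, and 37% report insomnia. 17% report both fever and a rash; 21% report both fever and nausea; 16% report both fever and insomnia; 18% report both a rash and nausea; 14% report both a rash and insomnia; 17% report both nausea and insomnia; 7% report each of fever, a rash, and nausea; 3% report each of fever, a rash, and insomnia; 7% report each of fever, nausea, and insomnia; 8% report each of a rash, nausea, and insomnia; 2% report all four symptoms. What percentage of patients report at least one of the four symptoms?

95%

By inclusion–exclusion:
P(≥1) = 49 + 44 + 45 + 37 − 17 − 21 − 16 − 18 − 14 − 17 + 7 + 3 + 7 + 8 − 2 = 95%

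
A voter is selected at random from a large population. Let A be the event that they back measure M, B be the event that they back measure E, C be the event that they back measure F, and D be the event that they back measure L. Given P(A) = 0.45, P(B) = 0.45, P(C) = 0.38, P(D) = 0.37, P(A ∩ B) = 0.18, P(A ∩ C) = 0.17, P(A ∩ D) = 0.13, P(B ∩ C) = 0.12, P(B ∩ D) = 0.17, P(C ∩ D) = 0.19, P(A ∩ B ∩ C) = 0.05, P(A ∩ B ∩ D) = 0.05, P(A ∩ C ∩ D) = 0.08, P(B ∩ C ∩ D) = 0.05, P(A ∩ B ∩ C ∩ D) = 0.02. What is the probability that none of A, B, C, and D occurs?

0.10

Using inclusion–exclusion:
P(A ∪ B ∪ C ∪ D) = 0.45 + 0.45 + 0.38 + 0.37 − 0.18 − 0.17 − 0.13 − 0.12 − 0.17 − 0.19 + 0.05 + 0.05 + 0.08 + 0.05 − 0.02 = 0.90
P(none) = 1 − 0.90 = 0.10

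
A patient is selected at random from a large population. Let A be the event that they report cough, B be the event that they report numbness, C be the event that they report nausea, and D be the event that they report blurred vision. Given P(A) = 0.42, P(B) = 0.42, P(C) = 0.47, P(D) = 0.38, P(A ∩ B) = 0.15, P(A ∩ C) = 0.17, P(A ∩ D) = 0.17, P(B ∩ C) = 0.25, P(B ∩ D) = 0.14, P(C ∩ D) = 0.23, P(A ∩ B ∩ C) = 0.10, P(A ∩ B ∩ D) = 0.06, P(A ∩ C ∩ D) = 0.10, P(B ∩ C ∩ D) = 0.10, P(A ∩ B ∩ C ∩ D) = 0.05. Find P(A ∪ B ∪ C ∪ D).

By inclusion–exclusion:
P(A ∪ B ∪ C ∪ D) = 0.42 + 0.42 + 0.47 + 0.38 − 0.15 − 0.17 − 0.17 − 0.25 − 0.14 − 0.23 + 0.10 + 0.06 + 0.10 + 0.10 − 0.05 = 0.89

0.89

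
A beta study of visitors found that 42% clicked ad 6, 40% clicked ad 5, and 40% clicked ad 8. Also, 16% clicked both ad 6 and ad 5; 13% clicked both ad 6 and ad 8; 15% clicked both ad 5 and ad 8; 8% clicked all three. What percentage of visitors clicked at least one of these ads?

86%

By inclusion-exclusion,
P(≥1) = 42 + 40 + 40 − 16 − 13 − 15 + 8 = 86%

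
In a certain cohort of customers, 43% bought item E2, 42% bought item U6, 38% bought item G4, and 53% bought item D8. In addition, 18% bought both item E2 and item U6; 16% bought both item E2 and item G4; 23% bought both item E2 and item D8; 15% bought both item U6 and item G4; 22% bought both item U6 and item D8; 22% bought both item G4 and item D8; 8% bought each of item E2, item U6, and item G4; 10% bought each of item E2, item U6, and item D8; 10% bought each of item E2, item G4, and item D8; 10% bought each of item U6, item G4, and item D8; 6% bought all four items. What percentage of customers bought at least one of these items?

92%

P(at least one) = 43 + 42 + 38 + 53 − 18 − 16 − 23 − 15 − 22 − 22 + 8 + 10 + 10 + 10 − 6 = 92%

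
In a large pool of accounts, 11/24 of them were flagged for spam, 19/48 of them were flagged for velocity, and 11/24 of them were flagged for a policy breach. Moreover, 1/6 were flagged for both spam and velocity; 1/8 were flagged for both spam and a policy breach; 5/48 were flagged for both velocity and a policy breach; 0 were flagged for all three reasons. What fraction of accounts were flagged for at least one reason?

Inclusion–exclusion gives
P(at least one) = 11/24 + 19/48 + 11/24 − 1/6 − 1/8 − 5/48 + 0 = 11/12

11/12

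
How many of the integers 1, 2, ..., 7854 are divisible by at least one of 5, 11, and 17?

1570 + 714 + 462 − 142 − 92 − 42 + 8 = 2478

2478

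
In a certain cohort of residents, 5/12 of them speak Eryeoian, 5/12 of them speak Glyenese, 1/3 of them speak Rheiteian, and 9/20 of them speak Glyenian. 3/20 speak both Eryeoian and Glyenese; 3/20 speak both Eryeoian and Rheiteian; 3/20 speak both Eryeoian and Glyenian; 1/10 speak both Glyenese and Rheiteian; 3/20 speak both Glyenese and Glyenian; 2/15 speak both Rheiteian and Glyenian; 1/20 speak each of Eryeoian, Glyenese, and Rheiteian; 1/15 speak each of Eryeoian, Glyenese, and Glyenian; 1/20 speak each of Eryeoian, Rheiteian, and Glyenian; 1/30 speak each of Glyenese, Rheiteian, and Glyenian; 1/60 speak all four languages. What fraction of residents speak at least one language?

By inclusion-exclusion,
P(≥1) = 5/12 + 5/12 + 1/3 + 9/20 − 3/20 − 3/20 − 3/20 − 1/10 − 3/20 − 2/15 + 1/20 + 1/15 + 1/20 + 1/30 − 1/60 = 29/30

29/30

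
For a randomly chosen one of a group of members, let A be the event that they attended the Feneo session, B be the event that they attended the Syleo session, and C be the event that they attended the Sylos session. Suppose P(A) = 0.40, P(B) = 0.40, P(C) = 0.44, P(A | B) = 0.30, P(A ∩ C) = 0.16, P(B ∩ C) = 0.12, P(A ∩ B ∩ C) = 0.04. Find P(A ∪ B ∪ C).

P(A ∩ B) = P(B)·P(A|B) = 0.40 × 0.30 = 0.12
By inclusion–exclusion:
P(A ∪ B ∪ C) = 0.40 + 0.40 + 0.44 − 0.12 − 0.16 − 0.12 + 0.04 = 0.88

0.88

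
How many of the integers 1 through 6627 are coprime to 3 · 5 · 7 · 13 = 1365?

2795

Apply inclusion-exclusion:
2209 + 1325 + 946 + 509 − 441 − 315 − 169 − 189 − 101 − 72 + 63 + 33 + 24 + 14 − 4 = 3832
6627 − 3832 = 2795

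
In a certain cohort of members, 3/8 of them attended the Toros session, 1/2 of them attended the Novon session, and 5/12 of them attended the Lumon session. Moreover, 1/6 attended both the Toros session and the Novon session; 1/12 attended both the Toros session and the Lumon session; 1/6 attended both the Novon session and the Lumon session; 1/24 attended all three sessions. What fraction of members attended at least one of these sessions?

11/12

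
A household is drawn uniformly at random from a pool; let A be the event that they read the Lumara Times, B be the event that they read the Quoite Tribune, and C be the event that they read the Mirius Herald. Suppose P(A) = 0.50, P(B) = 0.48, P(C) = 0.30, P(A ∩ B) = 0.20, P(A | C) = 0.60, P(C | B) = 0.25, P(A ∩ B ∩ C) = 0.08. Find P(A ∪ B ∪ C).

0.86

P(A ∩ C) = P(C)·P(A|C) = 0.30 × 0.60 = 0.18
P(B ∩ C) = P(B)·P(C|B) = 0.48 × 0.25 = 0.12
P(A ∪ B ∪ C) = 0.50 + 0.48 + 0.30 − 0.20 − 0.18 − 0.12 + 0.08 = 0.86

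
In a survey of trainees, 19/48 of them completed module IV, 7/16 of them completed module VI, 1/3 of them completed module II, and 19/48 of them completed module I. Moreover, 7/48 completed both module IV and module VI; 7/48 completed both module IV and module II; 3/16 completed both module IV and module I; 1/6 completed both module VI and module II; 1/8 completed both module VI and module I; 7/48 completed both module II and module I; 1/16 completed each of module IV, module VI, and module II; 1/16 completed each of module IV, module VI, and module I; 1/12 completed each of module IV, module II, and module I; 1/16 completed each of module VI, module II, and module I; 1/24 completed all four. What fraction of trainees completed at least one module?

P(union) = 19/48 + 7/16 + 1/3 + 19/48 − 7/48 − 7/48 − 3/16 − 1/6 − 1/8 − 7/48 + 1/16 + 1/16 + 1/12 + 1/16 − 1/24 = 7/8

7/8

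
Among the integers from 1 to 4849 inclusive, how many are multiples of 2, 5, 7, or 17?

floor(4849/2) + floor(4849/5) + floor(4849/7) + floor(4849/17) − floor(4849/10) − floor(4849/14) − floor(4849/34) − floor(4849/35) − floor(4849/85) − floor(4849/119) + floor(4849/70) + floor(4849/170) + floor(4849/238) + floor(4849/595) − floor(4849/1190) = 2424 + 969 + 692 + 285 − 484 − 346 − 142 − 138 − 57 − 40 + 69 + 28 + 20 + 8 − 4 = 3284

3284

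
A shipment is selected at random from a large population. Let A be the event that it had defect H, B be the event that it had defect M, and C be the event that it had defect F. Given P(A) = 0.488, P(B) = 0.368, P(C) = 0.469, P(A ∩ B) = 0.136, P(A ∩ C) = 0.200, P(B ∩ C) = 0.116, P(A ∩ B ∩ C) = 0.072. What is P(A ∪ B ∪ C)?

0.945

Inclusion–exclusion gives
P(A ∪ B ∪ C) = 0.488 + 0.368 + 0.469 − 0.136 − 0.200 − 0.116 + 0.072 = 0.945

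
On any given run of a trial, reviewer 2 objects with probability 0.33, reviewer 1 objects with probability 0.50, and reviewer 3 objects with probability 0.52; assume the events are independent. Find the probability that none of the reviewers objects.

P(none) = (1 − 0.33) × (1 − 0.50) × (1 − 0.52) = 0.67 × 0.50 × 0.48 = 0.1608

0.1608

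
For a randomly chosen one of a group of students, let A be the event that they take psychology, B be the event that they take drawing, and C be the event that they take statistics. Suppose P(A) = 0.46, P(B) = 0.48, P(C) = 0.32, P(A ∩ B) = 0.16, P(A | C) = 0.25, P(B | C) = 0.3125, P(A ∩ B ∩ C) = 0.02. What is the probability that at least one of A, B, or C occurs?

P(A ∩ C) = P(C)·P(A|C) = 0.32 × 0.25 = 0.08
P(B ∩ C) = P(C)·P(B|C) = 0.32 × 0.3125 = 0.10
P(A ∪ B ∪ C) = 0.46 + 0.48 + 0.32 − 0.16 − 0.08 − 0.10 + 0.02 = 0.94

0.94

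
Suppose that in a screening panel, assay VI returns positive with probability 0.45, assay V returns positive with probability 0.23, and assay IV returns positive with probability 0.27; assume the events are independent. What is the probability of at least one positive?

0.690845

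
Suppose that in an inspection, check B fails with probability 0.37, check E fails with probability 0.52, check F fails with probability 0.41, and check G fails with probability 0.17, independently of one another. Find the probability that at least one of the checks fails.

0.85191472

Since the events are independent, P(none) is the product of the individual non-occurrence probabilities.
P(none) = (1 − 0.37) × (1 − 0.52) × (1 − 0.41) × (1 − 0.17) = 0.63 × 0.48 × 0.59 × 0.83 = 0.14808528
P(at least one) = 1 − 0.14808528 = 0.85191472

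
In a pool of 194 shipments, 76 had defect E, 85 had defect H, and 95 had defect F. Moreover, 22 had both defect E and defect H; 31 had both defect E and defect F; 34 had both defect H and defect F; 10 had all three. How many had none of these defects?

15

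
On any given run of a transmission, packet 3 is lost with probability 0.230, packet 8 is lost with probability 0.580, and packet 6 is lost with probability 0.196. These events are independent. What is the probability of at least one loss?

P(none) = (1 − 0.230) × (1 − 0.580) × (1 − 0.196) = 0.770 × 0.420 × 0.804 = 0.2600136
P(at least one) = 1 − 0.2600136 = 0.7399864

0.7399864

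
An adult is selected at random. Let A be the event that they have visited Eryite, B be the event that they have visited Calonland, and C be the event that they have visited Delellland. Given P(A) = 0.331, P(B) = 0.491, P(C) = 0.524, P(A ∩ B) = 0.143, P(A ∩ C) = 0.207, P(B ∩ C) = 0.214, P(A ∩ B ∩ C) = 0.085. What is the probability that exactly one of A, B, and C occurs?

0.473

By inclusion–exclusion (exactly-one form):
P(exactly one) = 0.331 + 0.491 + 0.524 − 2·0.143 − 2·0.207 − 2·0.214 + 3·0.085 = 0.473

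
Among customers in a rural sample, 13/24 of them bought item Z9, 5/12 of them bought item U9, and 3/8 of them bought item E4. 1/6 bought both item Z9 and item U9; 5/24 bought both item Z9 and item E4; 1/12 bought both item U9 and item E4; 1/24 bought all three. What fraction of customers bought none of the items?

Using inclusion–exclusion:
P(at least one) = 13/24 + 5/12 + 3/8 − 1/6 − 5/24 − 1/12 + 1/24 = 11/12
P(none) = 1 − 11/12 = 1/12

1/12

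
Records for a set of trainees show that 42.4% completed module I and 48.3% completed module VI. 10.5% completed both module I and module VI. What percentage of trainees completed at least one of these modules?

Inclusion–exclusion gives
P(union) = 42.4 + 48.3 − 10.5 = 80.2%

80.2%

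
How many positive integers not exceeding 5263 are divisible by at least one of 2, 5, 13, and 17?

3433

Inclusion–exclusion gives
floor(5263/2) + floor(5263/5) + floor(5263/13) + floor(5263/17) − floor(5263/10) − floor(5263/26) − floor(5263/34) − floor(5263/65) − floor(5263/85) − floor(5263/221) + floor(5263/130) + floor(5263/170) + floor(5263/442) + floor(5263/1105) − floor(5263/2210) = 2631 + 1052 + 404 + 309 − 526 − 202 − 154 − 80 − 61 − 23 + 40 + 30 + 11 + 4 − 2 = 3433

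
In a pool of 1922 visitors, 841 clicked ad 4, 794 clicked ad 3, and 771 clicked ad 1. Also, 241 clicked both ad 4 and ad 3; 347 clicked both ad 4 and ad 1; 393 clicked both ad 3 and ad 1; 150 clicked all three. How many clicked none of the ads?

347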